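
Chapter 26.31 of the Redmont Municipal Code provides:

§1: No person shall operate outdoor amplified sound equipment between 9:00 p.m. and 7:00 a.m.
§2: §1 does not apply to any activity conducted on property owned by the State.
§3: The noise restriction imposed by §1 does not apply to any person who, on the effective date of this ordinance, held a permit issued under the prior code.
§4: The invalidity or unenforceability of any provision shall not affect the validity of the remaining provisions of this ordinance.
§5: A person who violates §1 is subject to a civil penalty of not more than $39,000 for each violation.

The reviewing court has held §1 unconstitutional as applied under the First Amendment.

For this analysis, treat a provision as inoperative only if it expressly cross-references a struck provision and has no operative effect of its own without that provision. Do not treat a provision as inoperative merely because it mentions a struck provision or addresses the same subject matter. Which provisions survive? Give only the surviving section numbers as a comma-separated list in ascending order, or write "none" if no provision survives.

§1 is struck. §2 operates only by reference to §1, so it falls with §1. §3 has no operative effect of its own apart from §1 and is therefore inoperative. §5 has no operative effect of its own apart from §1 and is therefore inoperative. §4 is a severability clause and preserves every provision that can still be given independent effect. Only §4 remains in effect.

4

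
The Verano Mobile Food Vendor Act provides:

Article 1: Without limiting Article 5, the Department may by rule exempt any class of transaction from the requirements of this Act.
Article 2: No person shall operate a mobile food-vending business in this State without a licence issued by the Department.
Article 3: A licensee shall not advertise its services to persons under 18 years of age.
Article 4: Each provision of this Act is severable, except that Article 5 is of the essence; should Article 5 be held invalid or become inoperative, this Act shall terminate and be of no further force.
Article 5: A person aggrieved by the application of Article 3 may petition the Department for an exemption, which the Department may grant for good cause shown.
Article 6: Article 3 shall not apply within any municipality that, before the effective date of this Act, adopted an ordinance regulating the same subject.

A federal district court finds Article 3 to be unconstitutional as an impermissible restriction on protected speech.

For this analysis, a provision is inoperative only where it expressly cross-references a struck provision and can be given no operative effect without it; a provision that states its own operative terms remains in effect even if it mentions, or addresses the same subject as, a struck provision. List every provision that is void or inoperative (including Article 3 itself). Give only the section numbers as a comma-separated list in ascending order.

1, 2, 3, 4, 5, 6

Article 3 is struck. The only function of Article 5 is the exemption procedure for Article 3, so it cannot stand once Article 3 is removed. Article 6 merely fixes the local-preemption carve-out from Article 3; with Article 3 gone it has nothing to operate on and falls away. Article 4 makes Article 5 an essential term, and Article 5 has been rendered inoperative by the cascade; under Article 4, the entire Act is therefore void. No provision of the Act survives.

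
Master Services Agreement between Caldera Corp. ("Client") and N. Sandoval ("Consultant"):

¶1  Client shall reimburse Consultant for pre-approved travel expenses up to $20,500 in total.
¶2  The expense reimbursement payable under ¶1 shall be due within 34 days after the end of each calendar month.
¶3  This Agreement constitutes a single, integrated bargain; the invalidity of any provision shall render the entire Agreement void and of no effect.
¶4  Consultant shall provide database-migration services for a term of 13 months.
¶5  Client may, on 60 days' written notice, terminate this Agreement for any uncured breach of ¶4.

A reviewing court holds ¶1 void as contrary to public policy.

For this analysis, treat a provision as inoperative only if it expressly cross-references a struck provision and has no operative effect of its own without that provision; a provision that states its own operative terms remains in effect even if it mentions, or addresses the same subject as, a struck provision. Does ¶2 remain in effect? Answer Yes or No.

¶1 is struck. ¶2 operates only by reference to ¶1, so it falls with ¶1. ¶3 provides that the Agreement is not severable, so the invalidity of any one provision voids the entire Agreement. No provision of the Agreement survives. ¶2 is among the inoperative provisions, so the answer is no.

No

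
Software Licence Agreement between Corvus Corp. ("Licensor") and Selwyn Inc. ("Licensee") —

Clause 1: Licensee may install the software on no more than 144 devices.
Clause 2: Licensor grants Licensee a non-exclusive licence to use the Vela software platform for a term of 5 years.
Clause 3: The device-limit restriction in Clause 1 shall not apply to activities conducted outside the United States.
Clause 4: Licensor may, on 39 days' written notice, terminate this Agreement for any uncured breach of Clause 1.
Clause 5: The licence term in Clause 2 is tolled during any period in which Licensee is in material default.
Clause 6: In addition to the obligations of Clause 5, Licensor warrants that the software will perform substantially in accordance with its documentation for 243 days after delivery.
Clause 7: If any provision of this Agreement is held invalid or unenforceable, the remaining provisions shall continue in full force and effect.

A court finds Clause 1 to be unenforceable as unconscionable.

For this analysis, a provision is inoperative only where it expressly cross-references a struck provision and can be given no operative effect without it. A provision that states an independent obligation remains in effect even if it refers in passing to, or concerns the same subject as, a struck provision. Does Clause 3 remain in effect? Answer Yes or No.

Clause 1 is struck. Clause 3 does nothing except set the carve-out from the device-limit restriction by reference to Clause 1; with Clause 1 gone it has no independent effect and is inoperative. Clause 4 has no operative effect of its own apart from Clause 1 and is therefore inoperative. Under the severability clause in Clause 7, the remaining provisions continue in force. Clause 2, Clause 5, Clause 6, and Clause 7 remain in effect. Clause 3 is among the inoperative provisions, so the answer is no.

No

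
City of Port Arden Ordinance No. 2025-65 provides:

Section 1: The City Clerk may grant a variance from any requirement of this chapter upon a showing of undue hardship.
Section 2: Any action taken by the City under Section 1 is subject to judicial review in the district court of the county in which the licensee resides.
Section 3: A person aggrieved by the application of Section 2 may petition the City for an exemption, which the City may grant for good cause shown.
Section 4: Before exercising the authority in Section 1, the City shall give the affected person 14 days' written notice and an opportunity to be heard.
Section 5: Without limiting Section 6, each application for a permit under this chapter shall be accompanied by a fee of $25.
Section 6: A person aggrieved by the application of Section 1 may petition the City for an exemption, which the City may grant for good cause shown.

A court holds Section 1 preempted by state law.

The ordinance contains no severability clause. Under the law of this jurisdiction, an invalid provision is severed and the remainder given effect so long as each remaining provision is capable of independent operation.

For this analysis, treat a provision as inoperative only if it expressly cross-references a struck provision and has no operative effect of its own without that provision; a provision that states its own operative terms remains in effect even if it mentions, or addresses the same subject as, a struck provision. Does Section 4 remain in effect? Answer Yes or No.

No

Section 1 is struck. Section 2 merely fixes the judicial-review right for Section 1; with Section 1 gone it has nothing to operate on and falls away. The only function of Section 4 is the notice-and-hearing requirement for Section 1, so it cannot stand once Section 1 is removed. Section 6 merely fixes the exemption procedure for Section 1; with Section 1 gone it has nothing to operate on and falls away. Section 3 has no operative effect of its own apart from Section 2 and is therefore inoperative. Although Section 5 refers to Section 6, its operative terms do not depend on Section 6, so it remains in effect. Under the stated default rule, only provisions that cannot operate independently fall away; the rest are enforced. Only Section 5 remains in effect. Section 4 is among the inoperative provisions, so the answer is no.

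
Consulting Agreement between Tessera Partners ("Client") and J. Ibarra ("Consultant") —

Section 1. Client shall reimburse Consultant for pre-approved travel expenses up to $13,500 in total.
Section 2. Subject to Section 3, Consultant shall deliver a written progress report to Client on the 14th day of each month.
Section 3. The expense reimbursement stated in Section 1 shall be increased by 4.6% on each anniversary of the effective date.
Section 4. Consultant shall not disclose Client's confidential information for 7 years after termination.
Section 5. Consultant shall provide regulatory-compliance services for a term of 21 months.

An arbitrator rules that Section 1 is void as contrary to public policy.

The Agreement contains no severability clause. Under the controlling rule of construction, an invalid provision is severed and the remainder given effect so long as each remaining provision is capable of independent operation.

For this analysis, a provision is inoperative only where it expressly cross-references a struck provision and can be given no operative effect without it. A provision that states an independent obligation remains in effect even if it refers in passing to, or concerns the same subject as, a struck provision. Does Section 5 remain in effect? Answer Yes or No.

Section 1 is struck. Section 3 has no operative effect of its own apart from Section 1 and is therefore inoperative. Section 2 mentions Section 3 but its own obligation stands independently of Section 3, so Section 2 is not affected. Under the stated default rule, only provisions that cannot operate independently fall away; the rest are enforced. That leaves Section 2, Section 4, and Section 5 in effect. Section 5 is among the surviving provisions, so the answer is yes.

Yes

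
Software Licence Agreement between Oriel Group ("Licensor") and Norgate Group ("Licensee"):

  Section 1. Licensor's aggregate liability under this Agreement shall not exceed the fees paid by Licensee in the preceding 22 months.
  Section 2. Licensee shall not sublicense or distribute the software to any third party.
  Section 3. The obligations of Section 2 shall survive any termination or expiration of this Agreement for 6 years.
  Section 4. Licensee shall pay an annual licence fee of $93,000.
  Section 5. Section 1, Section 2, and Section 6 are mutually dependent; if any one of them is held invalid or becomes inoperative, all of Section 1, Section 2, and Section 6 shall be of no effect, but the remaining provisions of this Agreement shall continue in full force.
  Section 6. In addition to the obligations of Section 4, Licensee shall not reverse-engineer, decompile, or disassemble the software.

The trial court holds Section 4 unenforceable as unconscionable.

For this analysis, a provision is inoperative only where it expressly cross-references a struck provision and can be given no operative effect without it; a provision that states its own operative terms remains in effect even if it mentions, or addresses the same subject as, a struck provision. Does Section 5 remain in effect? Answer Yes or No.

Section 4 is struck. Although Section 6 refers to Section 4, its operative terms do not depend on Section 4, so it remains in effect. No other provision's operative terms depend on Section 4. Section 5 ties Section 1, Section 2, and Section 6 together, but none of those is affected here; the remaining provisions continue in force under Section 5. That leaves Section 1, Section 2, Section 3, Section 5, and Section 6 in effect. Section 5 is among the surviving provisions, so the answer is yes.

Yes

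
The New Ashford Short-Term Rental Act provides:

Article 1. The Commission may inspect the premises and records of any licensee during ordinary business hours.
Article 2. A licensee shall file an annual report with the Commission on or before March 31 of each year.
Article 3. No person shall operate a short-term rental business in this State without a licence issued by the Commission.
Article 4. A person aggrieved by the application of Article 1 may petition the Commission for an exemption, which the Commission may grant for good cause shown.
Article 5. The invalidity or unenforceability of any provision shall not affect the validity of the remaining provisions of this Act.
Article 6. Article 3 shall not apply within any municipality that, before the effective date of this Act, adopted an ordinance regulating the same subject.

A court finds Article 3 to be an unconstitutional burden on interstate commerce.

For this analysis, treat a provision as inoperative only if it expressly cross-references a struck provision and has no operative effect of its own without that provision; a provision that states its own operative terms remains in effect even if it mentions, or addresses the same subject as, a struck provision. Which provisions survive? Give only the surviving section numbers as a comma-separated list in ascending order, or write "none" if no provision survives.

Article 3 is struck. Article 6 operates only by reference to Article 3, so it falls with Article 3. Article 5 is a severability clause and preserves every provision that can still be given independent effect. That leaves Article 1, Article 2, Article 4, and Article 5 in effect.

1, 2, 4, 5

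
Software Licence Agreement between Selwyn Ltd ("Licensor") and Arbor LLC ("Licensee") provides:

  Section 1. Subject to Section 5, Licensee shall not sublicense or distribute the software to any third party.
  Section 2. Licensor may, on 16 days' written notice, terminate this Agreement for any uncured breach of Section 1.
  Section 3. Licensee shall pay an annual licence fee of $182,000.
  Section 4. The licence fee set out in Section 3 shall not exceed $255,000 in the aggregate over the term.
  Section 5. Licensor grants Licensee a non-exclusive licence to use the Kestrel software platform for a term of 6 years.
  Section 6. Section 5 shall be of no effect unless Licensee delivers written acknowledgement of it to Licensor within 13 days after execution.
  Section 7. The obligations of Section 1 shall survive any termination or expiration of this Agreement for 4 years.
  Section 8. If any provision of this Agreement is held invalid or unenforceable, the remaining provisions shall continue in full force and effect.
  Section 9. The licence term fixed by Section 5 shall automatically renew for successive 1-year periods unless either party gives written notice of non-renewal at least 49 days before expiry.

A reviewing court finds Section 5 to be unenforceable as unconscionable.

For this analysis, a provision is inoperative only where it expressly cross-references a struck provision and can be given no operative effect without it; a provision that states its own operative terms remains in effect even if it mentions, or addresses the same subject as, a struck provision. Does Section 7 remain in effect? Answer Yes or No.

Yes

Section 5 is struck. The only function of Section 6 is the acknowledgement condition for Section 5, so it cannot stand once Section 5 is removed. Section 9 operates only by reference to Section 5, so it falls with Section 5. Although Section 1 refers to Section 5, its operative terms do not depend on Section 5, so it remains in effect. Section 8 is a severability clause and preserves every provision that can still be given independent effect. That leaves Section 1, Section 2, Section 3, Section 4, Section 7, and Section 8 in effect. Section 7 is among the surviving provisions, so the answer is yes.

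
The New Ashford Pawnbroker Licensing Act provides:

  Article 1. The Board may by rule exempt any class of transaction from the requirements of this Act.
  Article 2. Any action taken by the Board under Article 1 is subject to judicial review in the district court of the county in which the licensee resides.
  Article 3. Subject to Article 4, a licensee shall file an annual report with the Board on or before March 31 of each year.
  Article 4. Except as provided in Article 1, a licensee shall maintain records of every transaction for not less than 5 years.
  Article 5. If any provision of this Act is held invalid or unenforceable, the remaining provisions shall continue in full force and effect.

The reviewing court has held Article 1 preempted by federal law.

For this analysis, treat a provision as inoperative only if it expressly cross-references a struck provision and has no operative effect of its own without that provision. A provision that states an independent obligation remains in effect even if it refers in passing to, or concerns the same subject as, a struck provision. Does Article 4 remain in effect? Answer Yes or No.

Article 1 is struck. Article 2 operates only by reference to Article 1, so it falls with Article 1. Article 4 mentions Article 1 but its own obligation stands independently of Article 1, so Article 4 is not affected. Article 5 is a severability clause and preserves every provision that can still be given independent effect. The provisions still in force are Article 3, Article 4, and Article 5. Article 4 is among the surviving provisions, so the answer is yes.

Yes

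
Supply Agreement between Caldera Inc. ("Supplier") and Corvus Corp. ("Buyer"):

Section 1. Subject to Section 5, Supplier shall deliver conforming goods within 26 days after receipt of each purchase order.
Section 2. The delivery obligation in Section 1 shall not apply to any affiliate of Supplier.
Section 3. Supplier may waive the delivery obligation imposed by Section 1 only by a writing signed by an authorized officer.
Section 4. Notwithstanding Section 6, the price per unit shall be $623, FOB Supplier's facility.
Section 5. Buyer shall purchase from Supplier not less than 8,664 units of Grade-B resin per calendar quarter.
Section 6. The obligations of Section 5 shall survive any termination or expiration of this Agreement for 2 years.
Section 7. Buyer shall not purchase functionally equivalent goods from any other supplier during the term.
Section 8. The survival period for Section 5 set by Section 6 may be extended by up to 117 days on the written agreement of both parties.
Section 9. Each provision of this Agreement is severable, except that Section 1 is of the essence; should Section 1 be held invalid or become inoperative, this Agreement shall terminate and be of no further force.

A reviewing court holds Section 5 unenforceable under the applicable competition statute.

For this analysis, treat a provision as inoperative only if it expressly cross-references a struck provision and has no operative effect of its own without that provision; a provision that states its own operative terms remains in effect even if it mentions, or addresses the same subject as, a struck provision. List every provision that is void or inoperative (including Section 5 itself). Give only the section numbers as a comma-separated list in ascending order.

Section 5 is struck. Section 6 merely fixes the survival period for Section 5; with Section 5 gone it has nothing to operate on and falls away. Section 8 has no operative effect of its own apart from Section 6 and is therefore inoperative. Although Section 1 refers to Section 5, its operative terms do not depend on Section 5, so it remains in effect. Section 4 mentions Section 6 but its own obligation stands independently of Section 6, so Section 4 is not affected. Section 9 makes Section 1 an essential term, but Section 1 is unaffected, so the severability proviso in Section 9 preserves the remaining provisions. That leaves Section 1, Section 2, Section 3, Section 4, Section 7, and Section 9 in effect.

5, 6, 8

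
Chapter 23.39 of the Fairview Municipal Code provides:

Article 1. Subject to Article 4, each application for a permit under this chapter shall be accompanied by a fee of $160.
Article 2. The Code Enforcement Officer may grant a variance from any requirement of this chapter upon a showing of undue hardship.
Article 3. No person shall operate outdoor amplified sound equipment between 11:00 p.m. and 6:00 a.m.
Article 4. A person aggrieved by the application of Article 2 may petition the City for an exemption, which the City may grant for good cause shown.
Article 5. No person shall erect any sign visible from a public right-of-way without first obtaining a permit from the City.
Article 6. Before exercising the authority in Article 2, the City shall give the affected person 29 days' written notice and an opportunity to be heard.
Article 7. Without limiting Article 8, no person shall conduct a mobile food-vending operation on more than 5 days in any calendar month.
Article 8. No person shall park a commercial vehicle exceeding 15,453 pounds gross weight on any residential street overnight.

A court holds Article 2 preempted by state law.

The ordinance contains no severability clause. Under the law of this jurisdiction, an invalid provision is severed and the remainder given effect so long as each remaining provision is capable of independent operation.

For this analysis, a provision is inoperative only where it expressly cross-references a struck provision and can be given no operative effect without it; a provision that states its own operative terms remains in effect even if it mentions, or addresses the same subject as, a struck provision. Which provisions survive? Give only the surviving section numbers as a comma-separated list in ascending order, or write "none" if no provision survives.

Article 2 is struck. Article 4 merely fixes the exemption procedure for Article 2; with Article 2 gone it has nothing to operate on and falls away. The only function of Article 6 is the notice-and-hearing requirement for Article 2, so it cannot stand once Article 2 is removed. Article 1 mentions Article 4 but its own obligation stands independently of Article 4, so Article 1 is not affected. Under the stated default rule, only provisions that cannot operate independently fall away; the rest are enforced. That leaves Article 1, Article 3, Article 5, Article 7, and Article 8 in effect.

1, 3, 5, 7, 8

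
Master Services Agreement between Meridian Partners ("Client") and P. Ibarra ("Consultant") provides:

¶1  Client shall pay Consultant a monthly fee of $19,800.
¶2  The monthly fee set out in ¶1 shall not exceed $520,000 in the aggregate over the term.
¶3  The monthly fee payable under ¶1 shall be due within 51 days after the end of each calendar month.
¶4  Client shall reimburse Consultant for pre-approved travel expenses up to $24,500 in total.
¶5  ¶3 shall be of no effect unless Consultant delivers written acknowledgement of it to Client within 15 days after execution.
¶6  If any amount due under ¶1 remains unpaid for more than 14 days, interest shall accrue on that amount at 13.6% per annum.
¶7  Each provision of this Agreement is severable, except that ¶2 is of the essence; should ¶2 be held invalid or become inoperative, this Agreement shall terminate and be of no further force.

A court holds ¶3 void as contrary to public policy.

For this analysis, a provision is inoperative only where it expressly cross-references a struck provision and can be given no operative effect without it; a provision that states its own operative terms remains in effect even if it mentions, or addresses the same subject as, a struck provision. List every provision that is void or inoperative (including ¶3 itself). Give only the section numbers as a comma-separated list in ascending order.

¶3 is struck. ¶5 has no operative effect of its own apart from ¶3 and is therefore inoperative. ¶7 makes ¶2 an essential term, but ¶2 is unaffected, so the severability proviso in ¶7 preserves the remaining provisions. That leaves ¶1, ¶2, ¶4, ¶6, and ¶7 in effect.

3, 5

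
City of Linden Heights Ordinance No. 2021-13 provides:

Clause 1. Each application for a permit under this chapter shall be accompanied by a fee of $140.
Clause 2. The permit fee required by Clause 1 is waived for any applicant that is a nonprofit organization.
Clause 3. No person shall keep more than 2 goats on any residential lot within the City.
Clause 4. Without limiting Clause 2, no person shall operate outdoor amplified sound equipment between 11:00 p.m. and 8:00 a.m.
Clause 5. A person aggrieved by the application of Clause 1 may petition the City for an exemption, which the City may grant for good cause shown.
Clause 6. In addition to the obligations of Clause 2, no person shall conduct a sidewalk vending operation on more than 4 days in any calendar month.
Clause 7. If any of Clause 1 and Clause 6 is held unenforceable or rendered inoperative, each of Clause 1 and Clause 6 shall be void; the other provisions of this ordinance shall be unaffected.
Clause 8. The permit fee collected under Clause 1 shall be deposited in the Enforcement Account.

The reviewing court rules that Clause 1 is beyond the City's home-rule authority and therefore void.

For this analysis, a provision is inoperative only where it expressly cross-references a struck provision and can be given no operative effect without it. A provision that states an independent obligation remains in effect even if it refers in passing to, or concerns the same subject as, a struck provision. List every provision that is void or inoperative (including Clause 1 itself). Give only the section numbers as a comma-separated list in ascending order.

1, 2, 5, 6, 8

Clause 1 is struck. Clause 2 operates only by reference to Clause 1, so it falls with Clause 1. Clause 5 merely fixes the exemption procedure for Clause 1; with Clause 1 gone it has nothing to operate on and falls away. Clause 8 has no operative effect of its own apart from Clause 1 and is therefore inoperative. Although Clause 4 refers to Clause 2, its operative terms do not depend on Clause 2, so it remains in effect. Clause 7 declares Clause 1 and Clause 6 mutually dependent; since one of them has fallen, all of them are of no effect. That brings down Clause 6 as well. The remainder continues in force under Clause 7. Clause 3, Clause 4, and Clause 7 remain in effect.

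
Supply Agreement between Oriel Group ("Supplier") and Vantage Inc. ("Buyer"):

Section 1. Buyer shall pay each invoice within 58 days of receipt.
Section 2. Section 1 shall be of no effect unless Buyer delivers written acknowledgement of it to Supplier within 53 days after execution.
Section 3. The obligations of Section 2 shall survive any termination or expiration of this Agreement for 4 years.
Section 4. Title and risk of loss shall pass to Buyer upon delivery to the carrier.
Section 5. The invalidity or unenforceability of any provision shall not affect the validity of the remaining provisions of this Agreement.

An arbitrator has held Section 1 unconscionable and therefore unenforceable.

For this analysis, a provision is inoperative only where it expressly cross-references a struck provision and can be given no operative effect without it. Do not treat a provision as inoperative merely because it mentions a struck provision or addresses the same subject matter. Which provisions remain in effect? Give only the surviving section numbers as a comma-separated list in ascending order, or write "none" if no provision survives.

Section 1 is struck. Section 2 operates only by reference to Section 1, so it falls with Section 1. Section 3 merely fixes the survival period for Section 2; with Section 2 gone it has nothing to operate on and falls away. Under the severability clause in Section 5, the remaining provisions continue in force. That leaves Section 4 and Section 5 in effect.

4, 5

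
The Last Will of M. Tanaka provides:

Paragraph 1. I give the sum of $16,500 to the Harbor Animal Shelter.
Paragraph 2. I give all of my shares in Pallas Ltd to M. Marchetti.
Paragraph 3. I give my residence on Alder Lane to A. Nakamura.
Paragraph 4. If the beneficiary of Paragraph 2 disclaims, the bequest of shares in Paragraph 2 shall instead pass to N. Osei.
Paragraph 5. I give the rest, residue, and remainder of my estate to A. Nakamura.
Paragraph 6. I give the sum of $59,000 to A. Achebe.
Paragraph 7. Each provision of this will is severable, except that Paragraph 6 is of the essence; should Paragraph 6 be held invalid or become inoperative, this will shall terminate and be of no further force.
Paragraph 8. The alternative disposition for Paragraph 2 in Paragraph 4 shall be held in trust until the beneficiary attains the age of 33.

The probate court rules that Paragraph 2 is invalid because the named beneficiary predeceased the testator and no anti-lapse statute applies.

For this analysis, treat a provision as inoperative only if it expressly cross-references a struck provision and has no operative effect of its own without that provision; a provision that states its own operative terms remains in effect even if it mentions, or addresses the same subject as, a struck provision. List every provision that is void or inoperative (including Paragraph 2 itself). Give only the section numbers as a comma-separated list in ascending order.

Paragraph 2 is struck. Paragraph 4 operates only by reference to Paragraph 2, so it falls with Paragraph 2. Paragraph 8 operates only by reference to Paragraph 4, so it falls with Paragraph 4. Paragraph 7 makes Paragraph 6 an essential term, but Paragraph 6 is unaffected, so the severability proviso in Paragraph 7 preserves the remaining provisions. The provisions still in force are Paragraph 1, Paragraph 3, Paragraph 5, Paragraph 6, and Paragraph 7.

2, 4, 8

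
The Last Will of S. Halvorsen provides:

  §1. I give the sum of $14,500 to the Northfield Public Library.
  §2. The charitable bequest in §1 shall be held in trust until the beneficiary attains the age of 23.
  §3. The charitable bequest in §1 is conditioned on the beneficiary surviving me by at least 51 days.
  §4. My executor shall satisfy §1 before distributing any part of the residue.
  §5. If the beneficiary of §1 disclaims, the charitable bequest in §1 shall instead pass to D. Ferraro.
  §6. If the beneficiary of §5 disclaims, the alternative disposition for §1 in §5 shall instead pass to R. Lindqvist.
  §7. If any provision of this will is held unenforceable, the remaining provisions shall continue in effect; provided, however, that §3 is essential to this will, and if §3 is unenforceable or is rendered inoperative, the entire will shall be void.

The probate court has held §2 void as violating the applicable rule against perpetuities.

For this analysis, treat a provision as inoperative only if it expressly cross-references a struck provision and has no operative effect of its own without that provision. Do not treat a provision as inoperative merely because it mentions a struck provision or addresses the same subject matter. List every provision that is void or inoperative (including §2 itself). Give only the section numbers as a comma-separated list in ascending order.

§2 is struck. No other provision's operative terms depend on §2. §7 makes §3 an essential term, but §3 is unaffected, so the severability proviso in §7 preserves the remaining provisions. The provisions still in force are §1, §3, §4, §5, §6, and §7.

2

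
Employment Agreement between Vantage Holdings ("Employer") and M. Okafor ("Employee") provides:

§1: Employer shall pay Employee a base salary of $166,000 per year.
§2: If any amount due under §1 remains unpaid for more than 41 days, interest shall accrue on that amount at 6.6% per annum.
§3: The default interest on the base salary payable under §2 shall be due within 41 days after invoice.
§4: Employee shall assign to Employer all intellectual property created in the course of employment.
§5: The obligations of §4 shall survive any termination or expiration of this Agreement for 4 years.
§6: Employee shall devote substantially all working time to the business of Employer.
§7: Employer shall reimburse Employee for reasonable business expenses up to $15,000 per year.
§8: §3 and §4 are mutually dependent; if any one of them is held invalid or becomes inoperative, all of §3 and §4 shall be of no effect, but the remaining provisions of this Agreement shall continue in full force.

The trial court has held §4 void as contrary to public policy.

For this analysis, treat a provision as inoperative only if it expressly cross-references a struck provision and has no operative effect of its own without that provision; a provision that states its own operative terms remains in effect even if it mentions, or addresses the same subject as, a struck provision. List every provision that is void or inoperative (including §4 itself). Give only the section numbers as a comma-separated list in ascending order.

§4 is struck. §5 operates only by reference to §4, so it falls with §4. §8 declares §3 and §4 mutually dependent; since one of them has fallen, all of them are of no effect. That brings down §3 as well. The remainder continues in force under §8. §1, §2, §6, §7, and §8 remain in effect.

3, 4, 5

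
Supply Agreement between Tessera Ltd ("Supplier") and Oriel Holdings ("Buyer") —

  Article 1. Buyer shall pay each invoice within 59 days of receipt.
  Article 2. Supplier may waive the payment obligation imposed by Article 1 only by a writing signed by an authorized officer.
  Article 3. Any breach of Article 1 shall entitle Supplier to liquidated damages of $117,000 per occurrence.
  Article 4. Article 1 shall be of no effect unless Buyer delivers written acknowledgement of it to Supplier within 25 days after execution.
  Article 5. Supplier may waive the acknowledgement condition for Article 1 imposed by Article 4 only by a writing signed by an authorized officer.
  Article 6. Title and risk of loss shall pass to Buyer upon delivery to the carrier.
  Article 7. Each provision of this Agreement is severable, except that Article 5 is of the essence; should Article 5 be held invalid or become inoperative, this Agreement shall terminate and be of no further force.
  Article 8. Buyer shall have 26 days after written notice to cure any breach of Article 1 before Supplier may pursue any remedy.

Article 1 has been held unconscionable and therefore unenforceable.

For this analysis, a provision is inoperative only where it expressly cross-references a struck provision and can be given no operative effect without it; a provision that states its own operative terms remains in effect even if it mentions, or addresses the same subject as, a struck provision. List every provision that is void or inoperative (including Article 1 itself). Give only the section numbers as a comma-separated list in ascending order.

Article 1 is struck. Article 2 operates only by reference to Article 1, so it falls with Article 1. Article 3 has no operative effect of its own apart from Article 1 and is therefore inoperative. Article 4 operates only by reference to Article 1, so it falls with Article 1. The only function of Article 8 is the cure period for breach of Article 1, so it cannot stand once Article 1 is removed. Article 5 operates only by reference to Article 4, so it falls with Article 4. Article 7 makes Article 5 an essential term, and Article 5 has been rendered inoperative by the cascade; under Article 7, the entire Agreement is therefore void. No provision of the Agreement survives.

1, 2, 3, 4, 5, 6, 7, 8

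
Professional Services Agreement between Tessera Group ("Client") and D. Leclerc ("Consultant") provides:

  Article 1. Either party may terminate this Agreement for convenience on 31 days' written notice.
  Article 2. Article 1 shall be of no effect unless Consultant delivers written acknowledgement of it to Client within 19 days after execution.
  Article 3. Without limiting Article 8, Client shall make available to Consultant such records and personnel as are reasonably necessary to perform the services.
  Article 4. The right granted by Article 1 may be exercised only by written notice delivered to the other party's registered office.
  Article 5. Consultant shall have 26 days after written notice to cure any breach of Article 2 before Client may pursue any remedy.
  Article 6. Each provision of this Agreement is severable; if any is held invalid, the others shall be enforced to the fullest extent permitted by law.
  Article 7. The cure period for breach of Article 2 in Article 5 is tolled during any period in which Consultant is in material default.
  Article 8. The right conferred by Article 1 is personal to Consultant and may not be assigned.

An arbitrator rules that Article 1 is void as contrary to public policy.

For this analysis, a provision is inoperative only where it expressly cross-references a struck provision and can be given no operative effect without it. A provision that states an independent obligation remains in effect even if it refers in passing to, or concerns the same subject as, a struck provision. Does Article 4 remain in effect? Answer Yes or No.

No

Article 1 is struck. The only function of Article 2 is the acknowledgement condition for Article 1, so it cannot stand once Article 1 is removed. Article 4 merely fixes the notice requirement for Article 1; with Article 1 gone it has nothing to operate on and falls away. Article 8 operates only by reference to Article 1, so it falls with Article 1. Article 5 has no operative effect of its own apart from Article 2 and is therefore inoperative. The whole of Article 7 is the tolling of the cure period for breach of Article 2, defined by reference to Article 5, so Article 7 cannot stand once Article 5 is removed. Although Article 3 refers to Article 8, its operative terms do not depend on Article 8, so it remains in effect. Article 6 is a severability clause and preserves every provision that can still be given independent effect. Article 3 and Article 6 remain in effect. Article 4 is among the inoperative provisions, so the answer is no.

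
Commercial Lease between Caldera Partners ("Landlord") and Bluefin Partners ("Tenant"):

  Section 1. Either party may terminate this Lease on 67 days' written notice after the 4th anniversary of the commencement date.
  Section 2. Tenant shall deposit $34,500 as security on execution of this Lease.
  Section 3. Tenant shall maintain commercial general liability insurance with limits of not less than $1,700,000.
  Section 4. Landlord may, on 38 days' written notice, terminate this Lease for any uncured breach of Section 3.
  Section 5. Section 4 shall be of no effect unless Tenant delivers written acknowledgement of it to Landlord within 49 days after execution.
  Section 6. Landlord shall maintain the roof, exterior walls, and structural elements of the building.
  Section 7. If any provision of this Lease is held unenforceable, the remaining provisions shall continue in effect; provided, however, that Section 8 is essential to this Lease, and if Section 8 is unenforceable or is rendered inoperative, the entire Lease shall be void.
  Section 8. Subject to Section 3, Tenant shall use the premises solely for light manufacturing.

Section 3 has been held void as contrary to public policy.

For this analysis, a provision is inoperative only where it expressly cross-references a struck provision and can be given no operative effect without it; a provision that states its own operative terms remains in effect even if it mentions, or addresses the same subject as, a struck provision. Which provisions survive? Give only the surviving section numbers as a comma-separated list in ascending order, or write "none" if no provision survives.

1, 2, 6, 7, 8

Section 3 is struck. Section 4 operates only by reference to Section 3, so it falls with Section 3. Section 5 has no operative effect of its own apart from Section 4 and is therefore inoperative. Although Section 8 refers to Section 3, its operative terms do not depend on Section 3, so it remains in effect. Section 7 makes Section 8 an essential term, but Section 8 is unaffected, so the severability proviso in Section 7 preserves the remaining provisions. The provisions still in force are Section 1, Section 2, Section 6, Section 7, and Section 8.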